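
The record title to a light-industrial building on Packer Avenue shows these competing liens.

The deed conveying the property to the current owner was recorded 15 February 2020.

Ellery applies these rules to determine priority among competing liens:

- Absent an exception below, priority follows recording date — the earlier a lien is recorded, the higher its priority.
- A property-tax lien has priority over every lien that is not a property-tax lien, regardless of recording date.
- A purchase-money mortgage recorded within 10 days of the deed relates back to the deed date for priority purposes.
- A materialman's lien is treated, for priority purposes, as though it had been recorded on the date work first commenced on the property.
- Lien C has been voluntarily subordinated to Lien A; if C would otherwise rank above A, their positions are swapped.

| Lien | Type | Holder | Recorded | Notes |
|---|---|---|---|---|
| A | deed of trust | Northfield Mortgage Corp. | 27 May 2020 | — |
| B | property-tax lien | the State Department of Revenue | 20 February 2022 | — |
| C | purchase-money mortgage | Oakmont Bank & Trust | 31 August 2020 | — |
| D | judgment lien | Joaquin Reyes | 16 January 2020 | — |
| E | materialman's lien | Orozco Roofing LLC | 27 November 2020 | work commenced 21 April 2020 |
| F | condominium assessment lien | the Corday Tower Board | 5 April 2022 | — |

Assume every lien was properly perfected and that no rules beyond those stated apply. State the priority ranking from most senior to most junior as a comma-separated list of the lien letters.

B, D, E, A, C, F

Effective dates: C was recorded 198 days after the deed, outside the 10-day window, so it keeps its recording date; E is treated as recorded 21 April 2020, the work-commencement date.
B, as a property-tax lien, has superpriority and ranks first.
Ordering the rest by effective date: D (16 January 2020), E (21 April 2020), A (27 May 2020), C (31 August 2020), F (5 April 2022).
C already ranks below A; the subordination has no effect.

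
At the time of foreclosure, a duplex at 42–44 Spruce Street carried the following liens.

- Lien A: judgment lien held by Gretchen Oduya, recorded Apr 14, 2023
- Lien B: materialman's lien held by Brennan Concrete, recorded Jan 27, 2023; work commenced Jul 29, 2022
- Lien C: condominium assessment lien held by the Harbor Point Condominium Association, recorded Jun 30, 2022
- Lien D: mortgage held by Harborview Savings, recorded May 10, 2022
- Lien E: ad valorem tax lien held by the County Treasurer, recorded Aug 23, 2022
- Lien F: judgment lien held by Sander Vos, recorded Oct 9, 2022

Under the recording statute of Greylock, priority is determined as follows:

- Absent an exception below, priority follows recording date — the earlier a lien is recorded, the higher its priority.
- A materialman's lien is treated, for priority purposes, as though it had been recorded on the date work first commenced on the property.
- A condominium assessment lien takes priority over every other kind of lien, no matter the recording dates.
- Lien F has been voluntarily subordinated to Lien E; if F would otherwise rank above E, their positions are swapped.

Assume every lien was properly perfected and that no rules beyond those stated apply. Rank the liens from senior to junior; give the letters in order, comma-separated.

Adjusting effective dates: B is treated as recorded Jul 29, 2022, the work-commencement date.
C, as a condominium assessment lien, has superpriority and ranks first.
Among the remaining liens, by effective date: D (May 10, 2022), B (Jul 29, 2022), E (Aug 23, 2022), F (Oct 9, 2022), A (Apr 14, 2023).
F already ranks below E; the subordination has no effect.

C, D, B, E, F, A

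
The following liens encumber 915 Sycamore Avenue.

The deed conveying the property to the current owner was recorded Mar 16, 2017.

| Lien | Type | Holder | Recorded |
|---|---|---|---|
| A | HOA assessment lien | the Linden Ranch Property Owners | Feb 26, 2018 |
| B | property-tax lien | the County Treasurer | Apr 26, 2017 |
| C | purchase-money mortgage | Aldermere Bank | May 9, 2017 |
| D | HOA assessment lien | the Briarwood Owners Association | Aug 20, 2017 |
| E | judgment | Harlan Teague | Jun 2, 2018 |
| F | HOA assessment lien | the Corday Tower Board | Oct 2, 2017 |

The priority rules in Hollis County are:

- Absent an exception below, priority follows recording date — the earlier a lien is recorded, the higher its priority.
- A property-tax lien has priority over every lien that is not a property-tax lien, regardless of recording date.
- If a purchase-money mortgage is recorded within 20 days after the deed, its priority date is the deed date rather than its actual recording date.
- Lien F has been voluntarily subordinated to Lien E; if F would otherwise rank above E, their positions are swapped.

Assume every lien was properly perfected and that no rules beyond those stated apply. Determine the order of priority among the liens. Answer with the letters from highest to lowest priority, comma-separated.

Effective dates after the stated exceptions: C was recorded 54 days after the deed, outside the 20-day window, so it keeps its recording date.
As a property-tax lien, B is senior to every other lien.
Among the remaining liens, by effective date: C (May 9, 2017), D (Aug 20, 2017), F (Oct 2, 2017), A (Feb 26, 2018), E (Jun 2, 2018).
Because F would otherwise rank above E, the subordination swaps them.

B, C, D, E, A, F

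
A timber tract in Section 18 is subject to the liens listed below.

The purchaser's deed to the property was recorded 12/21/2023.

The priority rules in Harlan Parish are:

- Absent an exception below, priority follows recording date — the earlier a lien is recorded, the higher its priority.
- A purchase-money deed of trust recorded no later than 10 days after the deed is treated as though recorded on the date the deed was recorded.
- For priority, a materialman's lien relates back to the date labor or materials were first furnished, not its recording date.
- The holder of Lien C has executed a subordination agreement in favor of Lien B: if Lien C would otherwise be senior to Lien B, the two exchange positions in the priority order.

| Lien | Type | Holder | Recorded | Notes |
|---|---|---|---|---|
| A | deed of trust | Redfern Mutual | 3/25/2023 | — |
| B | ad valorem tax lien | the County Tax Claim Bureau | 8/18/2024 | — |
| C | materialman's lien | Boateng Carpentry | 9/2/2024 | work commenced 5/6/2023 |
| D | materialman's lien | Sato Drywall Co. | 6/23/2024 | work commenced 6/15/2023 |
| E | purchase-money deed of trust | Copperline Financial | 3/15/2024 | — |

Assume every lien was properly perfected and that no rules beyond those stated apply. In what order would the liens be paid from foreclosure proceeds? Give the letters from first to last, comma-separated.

A, B, D, E, C

Adjusting effective dates: C's effective date is 5/6/2023, when work began; D relates back to 6/15/2023 (work commenced); E missed the 10-day window (85 days after the deed), so its recording date stands.
Ordering by effective date: A (3/25/2023), C (5/6/2023), D (6/15/2023), E (3/15/2024), B (8/18/2024).
Because C would otherwise rank above B, the subordination swaps them.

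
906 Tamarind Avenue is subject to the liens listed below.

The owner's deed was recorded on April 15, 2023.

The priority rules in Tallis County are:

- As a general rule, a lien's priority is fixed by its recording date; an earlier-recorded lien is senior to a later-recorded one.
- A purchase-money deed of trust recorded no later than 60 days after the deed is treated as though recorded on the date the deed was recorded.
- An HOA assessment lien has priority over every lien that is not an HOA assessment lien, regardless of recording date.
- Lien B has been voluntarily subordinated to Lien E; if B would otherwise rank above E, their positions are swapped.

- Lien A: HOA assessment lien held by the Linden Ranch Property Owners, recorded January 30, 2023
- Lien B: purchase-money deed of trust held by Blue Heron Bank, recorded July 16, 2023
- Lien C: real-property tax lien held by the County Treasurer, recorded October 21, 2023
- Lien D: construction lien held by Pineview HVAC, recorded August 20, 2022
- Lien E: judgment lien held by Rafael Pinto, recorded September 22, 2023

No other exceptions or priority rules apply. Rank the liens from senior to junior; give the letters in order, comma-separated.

A, D, E, B, C

Effective dates after the stated exceptions: B was recorded 92 days after the deed — beyond 60 days — so no relation-back applies.
As an HOA assessment lien, A is senior to every other lien.
Among the remaining liens, by effective date: D (August 20, 2022), B (July 16, 2023), E (September 22, 2023), C (October 21, 2023).
B is senior to E before the subordination, so the two trade places.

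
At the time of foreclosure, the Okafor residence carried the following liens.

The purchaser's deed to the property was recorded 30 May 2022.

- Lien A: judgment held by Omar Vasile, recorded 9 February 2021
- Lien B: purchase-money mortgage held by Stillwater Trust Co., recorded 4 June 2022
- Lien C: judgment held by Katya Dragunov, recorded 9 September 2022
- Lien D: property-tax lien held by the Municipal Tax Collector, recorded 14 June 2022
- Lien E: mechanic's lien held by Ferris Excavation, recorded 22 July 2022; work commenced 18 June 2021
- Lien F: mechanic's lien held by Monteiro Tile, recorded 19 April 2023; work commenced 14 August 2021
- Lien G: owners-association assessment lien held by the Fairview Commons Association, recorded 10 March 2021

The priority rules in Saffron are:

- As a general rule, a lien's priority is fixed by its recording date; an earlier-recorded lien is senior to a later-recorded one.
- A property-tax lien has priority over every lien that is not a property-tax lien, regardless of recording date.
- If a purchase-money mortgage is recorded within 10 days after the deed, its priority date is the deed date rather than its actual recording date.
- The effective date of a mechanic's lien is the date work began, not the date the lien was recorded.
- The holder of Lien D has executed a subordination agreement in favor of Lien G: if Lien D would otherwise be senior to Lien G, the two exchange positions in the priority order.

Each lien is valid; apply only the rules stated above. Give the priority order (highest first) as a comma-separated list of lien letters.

G, A, D, E, F, B, C

Effective dates after the stated exceptions: B's effective date is the deed date, 30 May 2022; E relates back to 18 June 2021 (work commenced); F's effective date is 14 August 2021, when work began.
D is a property-tax lien and takes priority over every other lien.
Among the remaining liens, by effective date: A (9 February 2021), G (10 March 2021), E (18 June 2021), F (14 August 2021), B (30 May 2022), C (9 September 2022).
The subordination applies — D was senior to G — so D and G swap.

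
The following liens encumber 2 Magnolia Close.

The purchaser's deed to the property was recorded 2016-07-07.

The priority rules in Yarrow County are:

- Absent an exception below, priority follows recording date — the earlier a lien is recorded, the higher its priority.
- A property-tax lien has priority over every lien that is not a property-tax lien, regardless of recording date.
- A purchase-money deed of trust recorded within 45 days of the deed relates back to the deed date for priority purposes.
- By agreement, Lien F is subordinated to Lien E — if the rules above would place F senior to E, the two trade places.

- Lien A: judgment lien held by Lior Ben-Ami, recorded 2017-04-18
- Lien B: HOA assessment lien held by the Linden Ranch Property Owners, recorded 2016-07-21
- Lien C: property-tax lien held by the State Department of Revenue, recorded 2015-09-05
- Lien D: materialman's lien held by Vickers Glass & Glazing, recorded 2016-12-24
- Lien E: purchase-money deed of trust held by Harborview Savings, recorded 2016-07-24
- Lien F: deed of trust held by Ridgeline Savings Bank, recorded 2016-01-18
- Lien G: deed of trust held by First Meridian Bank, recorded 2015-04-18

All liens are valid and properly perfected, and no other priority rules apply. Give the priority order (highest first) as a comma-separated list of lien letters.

Adjusting effective dates: E's effective date is the deed date, 2016-07-07.
As a property-tax lien, C is senior to every other lien.
Among the remaining liens, by effective date: G (2015-04-18), F (2016-01-18), E (2016-07-07), B (2016-07-21), D (2016-12-24), A (2017-04-18).
F is senior to E before the subordination, so the two trade places.

C, G, E, F, B, D, A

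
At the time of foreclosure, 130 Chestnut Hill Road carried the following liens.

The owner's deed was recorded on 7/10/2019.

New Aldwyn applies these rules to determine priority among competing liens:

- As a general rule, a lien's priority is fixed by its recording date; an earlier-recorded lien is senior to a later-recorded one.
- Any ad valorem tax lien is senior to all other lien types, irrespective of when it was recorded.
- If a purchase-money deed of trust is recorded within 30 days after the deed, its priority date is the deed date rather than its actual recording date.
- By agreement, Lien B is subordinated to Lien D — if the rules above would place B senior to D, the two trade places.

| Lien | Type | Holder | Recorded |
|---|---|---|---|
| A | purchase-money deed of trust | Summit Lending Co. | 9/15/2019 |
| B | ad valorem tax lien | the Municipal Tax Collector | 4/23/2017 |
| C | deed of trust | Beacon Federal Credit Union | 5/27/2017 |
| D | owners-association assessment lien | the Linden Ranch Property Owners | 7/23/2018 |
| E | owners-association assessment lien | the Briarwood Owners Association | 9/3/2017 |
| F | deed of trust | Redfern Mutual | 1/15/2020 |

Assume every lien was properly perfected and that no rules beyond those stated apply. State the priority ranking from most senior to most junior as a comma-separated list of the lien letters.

Effective dates after the stated exceptions: A missed the 30-day window (67 days after the deed), so its recording date stands.
B is an ad valorem tax lien, so it outranks all other liens regardless of date.
Remaining liens by effective date: C (5/27/2017), E (9/3/2017), D (7/23/2018), A (9/15/2019), F (1/15/2020).
The subordination applies — B was senior to D — so B and D swap.

D, C, E, B, A, F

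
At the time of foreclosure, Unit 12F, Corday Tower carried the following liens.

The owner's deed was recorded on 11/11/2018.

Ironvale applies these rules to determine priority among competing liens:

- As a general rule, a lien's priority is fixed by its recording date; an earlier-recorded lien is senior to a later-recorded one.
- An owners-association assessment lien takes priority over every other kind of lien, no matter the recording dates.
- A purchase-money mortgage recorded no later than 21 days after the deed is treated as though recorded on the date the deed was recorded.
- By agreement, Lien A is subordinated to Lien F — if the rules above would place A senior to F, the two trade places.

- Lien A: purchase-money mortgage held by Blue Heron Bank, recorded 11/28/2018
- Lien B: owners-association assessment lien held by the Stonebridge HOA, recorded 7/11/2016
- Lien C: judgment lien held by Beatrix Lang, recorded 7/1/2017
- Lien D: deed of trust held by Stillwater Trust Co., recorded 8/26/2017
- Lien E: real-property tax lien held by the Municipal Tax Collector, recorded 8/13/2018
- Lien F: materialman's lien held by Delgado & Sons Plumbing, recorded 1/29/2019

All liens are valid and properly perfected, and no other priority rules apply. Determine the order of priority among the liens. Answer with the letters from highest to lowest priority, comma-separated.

B, C, D, E, F, A

Effective dates: A relates back to the deed date 11/11/2018.
B is an owners-association assessment lien and takes priority over every other lien.
The other liens, earliest effective date first: C (7/1/2017), D (8/26/2017), E (8/13/2018), A (11/11/2018), F (1/29/2019).
A is senior to F before the subordination, so the two trade places.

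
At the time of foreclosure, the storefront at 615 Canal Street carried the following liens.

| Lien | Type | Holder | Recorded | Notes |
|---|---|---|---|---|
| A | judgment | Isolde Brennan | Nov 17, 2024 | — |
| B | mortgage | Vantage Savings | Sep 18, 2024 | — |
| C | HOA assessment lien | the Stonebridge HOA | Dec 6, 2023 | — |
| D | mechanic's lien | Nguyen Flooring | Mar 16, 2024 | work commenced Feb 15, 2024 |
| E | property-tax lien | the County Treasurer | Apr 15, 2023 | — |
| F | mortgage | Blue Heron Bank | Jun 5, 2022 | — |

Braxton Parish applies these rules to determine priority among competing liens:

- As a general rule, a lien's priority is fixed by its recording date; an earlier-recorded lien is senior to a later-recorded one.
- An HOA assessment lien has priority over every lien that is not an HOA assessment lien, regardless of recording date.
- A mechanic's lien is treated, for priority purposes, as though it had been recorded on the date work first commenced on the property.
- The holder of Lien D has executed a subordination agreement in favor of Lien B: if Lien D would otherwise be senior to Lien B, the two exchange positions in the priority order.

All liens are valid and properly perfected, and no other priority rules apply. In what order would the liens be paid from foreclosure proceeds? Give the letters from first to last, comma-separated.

C, F, E, B, D, A

First, effective dates: D relates back to Feb 15, 2024 (work commenced).
C is an HOA assessment lien and takes priority over every other lien.
The other liens, earliest effective date first: F (Jun 5, 2022), E (Apr 15, 2023), D (Feb 15, 2024), B (Sep 18, 2024), A (Nov 17, 2024).
The subordination applies — D was senior to B — so D and B swap.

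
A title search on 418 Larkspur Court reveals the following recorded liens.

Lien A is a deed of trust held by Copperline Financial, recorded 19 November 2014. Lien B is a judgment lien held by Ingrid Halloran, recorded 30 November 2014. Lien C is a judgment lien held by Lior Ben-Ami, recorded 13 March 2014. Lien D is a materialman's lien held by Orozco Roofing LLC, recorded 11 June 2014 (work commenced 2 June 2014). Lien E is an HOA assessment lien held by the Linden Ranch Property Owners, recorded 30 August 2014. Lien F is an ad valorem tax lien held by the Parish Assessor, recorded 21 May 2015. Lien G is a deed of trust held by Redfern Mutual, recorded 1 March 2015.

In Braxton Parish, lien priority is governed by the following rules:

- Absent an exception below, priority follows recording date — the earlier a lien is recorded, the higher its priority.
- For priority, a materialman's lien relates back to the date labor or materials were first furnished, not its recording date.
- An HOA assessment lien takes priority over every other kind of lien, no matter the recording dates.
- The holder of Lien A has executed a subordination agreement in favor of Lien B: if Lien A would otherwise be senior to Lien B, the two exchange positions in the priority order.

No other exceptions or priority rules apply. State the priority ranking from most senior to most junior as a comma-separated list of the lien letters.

E, C, D, B, A, G, F

First, effective dates: D relates back to 2 June 2014 (work commenced).
As an HOA assessment lien, E is senior to every other lien.
Ordering the rest by effective date: C (13 March 2014), D (2 June 2014), A (19 November 2014), B (30 November 2014), G (1 March 2015), F (21 May 2015).
A is senior to B before the subordination, so the two trade places.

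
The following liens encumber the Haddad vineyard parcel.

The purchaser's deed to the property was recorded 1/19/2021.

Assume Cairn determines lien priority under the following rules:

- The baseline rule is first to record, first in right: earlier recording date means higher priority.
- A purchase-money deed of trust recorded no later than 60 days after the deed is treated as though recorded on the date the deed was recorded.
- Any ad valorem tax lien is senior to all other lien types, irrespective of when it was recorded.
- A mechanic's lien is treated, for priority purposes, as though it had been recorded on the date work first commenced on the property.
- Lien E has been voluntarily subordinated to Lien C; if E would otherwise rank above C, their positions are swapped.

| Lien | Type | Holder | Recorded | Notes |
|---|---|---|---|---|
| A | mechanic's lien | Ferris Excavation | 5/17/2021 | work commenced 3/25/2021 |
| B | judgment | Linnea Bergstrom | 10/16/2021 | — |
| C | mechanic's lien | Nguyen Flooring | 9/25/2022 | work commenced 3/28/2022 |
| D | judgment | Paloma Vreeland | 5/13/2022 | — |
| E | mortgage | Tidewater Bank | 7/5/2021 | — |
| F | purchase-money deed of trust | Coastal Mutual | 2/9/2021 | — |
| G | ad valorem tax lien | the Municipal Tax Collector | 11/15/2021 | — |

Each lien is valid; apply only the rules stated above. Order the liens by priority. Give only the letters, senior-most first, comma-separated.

Effective dates after the stated exceptions: A relates back to 3/25/2021 (work commenced); C is treated as recorded 3/28/2022, the work-commencement date; F's effective date is the deed date, 1/19/2021.
G is an ad valorem tax lien, so it outranks all other liens regardless of date.
Remaining liens by effective date: F (1/19/2021), A (3/25/2021), E (7/5/2021), B (10/16/2021), C (3/28/2022), D (5/13/2022).
E would otherwise be senior to C, so under the subordination agreement E and C exchange positions.

G, F, A, C, B, E, D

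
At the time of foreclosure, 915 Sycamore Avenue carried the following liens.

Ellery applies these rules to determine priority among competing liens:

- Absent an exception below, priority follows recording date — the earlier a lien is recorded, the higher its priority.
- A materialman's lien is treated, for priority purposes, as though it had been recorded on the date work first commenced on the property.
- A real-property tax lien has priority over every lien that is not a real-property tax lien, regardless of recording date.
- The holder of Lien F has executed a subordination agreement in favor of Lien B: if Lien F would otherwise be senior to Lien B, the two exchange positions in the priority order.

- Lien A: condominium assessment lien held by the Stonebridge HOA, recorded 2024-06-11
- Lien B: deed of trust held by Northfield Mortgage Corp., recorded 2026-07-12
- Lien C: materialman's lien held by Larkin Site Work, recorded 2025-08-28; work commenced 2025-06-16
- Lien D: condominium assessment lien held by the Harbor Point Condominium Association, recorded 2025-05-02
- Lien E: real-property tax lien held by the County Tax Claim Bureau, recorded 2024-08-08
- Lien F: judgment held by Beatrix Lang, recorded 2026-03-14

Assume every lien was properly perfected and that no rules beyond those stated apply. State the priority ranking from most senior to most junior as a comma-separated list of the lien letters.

E, A, D, C, B, F

Effective dates: C relates back to 2025-06-16 (work commenced).
As a real-property tax lien, E is senior to every other lien.
The other liens, earliest effective date first: A (2024-06-11), D (2025-05-02), C (2025-06-16), F (2026-03-14), B (2026-07-12).
F would otherwise be senior to B, so under the subordination agreement F and B exchange positions.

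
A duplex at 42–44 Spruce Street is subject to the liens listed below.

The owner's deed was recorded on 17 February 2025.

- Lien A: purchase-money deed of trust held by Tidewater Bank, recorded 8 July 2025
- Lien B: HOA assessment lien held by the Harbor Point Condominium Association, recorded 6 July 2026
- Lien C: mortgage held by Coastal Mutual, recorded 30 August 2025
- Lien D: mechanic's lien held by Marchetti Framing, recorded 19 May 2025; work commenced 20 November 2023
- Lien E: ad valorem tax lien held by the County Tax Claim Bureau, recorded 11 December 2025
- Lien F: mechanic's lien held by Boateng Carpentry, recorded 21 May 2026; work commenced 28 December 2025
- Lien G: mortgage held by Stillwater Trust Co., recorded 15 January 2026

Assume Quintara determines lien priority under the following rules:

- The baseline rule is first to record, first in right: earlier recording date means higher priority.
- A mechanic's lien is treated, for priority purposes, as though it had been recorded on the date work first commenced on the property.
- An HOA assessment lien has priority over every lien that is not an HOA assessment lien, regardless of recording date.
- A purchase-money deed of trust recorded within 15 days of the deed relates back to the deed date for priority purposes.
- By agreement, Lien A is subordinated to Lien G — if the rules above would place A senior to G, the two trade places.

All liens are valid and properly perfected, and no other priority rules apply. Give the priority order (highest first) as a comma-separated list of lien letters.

B, D, G, C, E, F, A

Effective dates: A was recorded 141 days after the deed — beyond 15 days — so no relation-back applies; D's effective date is 20 November 2023, when work began; F's effective date is 28 December 2025, when work began.
B, as an HOA assessment lien, has superpriority and ranks first.
Ordering the rest by effective date: D (20 November 2023), A (8 July 2025), C (30 August 2025), E (11 December 2025), F (28 December 2025), G (15 January 2026).
The subordination applies — A was senior to G — so A and G swap.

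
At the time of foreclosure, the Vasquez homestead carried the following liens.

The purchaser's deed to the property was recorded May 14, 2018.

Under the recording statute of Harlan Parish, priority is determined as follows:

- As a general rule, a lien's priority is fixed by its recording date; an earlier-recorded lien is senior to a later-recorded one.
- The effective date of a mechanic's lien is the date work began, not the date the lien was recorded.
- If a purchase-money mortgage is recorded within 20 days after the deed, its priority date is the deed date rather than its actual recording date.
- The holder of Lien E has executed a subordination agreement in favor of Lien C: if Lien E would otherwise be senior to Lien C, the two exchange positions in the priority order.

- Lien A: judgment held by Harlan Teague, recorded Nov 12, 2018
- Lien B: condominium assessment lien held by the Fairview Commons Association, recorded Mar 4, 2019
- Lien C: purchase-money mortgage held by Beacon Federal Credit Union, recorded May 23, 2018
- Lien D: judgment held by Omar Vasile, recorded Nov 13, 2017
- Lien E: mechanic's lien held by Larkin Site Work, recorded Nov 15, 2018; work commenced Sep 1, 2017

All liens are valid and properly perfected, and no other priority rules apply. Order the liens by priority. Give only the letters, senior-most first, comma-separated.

Adjusting effective dates: C relates back to the deed date May 14, 2018; E's effective date is Sep 1, 2017, when work began.
By effective date, earliest first: E (Sep 1, 2017), D (Nov 13, 2017), C (May 14, 2018), A (Nov 12, 2018), B (Mar 4, 2019).
E is senior to C before the subordination, so the two trade places.

C, D, E, A, B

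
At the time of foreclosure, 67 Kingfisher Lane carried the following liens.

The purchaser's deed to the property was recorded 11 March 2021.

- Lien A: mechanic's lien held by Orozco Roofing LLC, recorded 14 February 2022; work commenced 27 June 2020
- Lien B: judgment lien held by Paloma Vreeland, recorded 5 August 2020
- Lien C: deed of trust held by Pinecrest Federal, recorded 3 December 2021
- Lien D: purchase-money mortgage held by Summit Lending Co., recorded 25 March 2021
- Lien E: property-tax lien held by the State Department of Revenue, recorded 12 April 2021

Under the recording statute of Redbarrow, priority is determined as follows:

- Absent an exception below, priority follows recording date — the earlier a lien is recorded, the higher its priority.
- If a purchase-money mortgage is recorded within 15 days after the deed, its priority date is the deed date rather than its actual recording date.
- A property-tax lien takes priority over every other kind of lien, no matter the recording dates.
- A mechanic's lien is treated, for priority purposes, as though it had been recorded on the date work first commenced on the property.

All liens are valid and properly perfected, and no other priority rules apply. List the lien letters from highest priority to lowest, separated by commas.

E, A, B, D, C

Effective dates after the stated exceptions: A relates back to 27 June 2020 (work commenced); D relates back to the deed date 11 March 2021.
E is a property-tax lien and takes priority over every other lien.
Among the remaining liens, by effective date: A (27 June 2020), B (5 August 2020), D (11 March 2021), C (3 December 2021).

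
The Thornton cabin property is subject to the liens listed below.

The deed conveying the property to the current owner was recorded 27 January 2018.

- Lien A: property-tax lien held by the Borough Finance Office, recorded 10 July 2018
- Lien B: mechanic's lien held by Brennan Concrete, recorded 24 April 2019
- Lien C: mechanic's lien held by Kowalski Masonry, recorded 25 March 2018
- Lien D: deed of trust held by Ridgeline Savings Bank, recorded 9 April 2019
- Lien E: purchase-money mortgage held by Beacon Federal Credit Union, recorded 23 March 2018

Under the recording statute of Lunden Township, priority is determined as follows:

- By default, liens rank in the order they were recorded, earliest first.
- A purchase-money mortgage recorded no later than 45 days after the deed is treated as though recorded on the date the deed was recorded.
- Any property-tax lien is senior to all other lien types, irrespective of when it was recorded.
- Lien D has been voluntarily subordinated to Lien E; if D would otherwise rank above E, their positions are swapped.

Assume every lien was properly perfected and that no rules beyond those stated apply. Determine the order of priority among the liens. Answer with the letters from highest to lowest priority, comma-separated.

Adjusting effective dates: E missed the 45-day window (55 days after the deed), so its recording date stands.
As a property-tax lien, A is senior to every other lien.
Remaining liens by effective date: E (23 March 2018), C (25 March 2018), D (9 April 2019), B (24 April 2019).
D is already junior to E, so the subordination agreement changes nothing.

A, E, C, D, B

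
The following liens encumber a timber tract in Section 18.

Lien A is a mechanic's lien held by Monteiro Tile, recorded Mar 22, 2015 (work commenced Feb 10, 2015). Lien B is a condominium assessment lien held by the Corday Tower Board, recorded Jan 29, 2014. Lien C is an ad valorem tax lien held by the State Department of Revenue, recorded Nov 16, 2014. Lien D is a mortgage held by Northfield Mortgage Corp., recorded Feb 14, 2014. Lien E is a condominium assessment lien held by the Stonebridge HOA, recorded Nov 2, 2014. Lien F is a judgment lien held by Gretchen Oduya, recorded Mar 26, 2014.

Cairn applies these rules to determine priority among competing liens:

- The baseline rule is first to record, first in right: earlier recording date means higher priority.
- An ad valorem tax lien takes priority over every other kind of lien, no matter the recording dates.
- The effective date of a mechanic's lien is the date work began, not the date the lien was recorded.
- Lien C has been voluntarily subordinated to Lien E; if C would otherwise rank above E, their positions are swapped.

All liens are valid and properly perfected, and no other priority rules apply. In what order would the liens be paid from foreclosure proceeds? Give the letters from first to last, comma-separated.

E, B, D, F, C, A

Effective dates: A's effective date is Feb 10, 2015, when work began.
C, as an ad valorem tax lien, has superpriority and ranks first.
Among the remaining liens, by effective date: B (Jan 29, 2014), D (Feb 14, 2014), F (Mar 26, 2014), E (Nov 2, 2014), A (Feb 10, 2015).
C would otherwise be senior to E, so under the subordination agreement C and E exchange positions.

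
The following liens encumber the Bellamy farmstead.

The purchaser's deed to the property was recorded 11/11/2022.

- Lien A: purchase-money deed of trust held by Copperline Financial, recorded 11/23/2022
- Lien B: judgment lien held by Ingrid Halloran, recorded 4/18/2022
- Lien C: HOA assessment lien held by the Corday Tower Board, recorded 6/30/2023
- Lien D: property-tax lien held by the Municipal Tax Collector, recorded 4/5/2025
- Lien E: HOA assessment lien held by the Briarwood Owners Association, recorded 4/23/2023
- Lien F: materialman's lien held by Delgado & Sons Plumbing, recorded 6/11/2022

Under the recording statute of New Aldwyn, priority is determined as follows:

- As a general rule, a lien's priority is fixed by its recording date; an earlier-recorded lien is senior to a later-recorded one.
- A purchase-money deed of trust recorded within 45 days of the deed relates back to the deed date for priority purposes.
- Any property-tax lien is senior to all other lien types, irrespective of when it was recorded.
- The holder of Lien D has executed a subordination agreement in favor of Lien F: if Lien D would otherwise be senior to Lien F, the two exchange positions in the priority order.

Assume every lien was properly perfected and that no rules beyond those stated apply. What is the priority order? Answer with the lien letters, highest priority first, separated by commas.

F, B, D, A, E, C

First, effective dates: A relates back to the deed date 11/11/2022.
D is a property-tax lien, so it outranks all other liens regardless of date.
Ordering the rest by effective date: B (4/18/2022), F (6/11/2022), A (11/11/2022), E (4/23/2023), C (6/30/2023).
Because D would otherwise rank above F, the subordination swaps them.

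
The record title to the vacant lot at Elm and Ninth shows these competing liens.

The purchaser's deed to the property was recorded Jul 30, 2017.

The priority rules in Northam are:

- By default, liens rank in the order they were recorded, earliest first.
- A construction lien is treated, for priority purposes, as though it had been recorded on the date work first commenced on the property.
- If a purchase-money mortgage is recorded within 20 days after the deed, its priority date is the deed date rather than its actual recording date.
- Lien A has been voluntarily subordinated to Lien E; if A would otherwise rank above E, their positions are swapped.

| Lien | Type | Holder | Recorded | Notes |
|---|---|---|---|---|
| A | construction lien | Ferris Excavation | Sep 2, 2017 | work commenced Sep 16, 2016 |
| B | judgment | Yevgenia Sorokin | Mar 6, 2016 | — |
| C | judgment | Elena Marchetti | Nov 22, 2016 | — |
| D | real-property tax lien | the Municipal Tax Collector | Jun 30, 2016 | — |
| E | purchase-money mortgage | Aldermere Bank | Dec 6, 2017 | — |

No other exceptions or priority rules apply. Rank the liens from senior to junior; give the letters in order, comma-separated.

Adjusting effective dates: A relates back to Sep 16, 2016 (work commenced); E was recorded 129 days after the deed, outside the 20-day window, so it keeps its recording date.
By effective date, earliest first: B (Mar 6, 2016), D (Jun 30, 2016), A (Sep 16, 2016), C (Nov 22, 2016), E (Dec 6, 2017).
Because A would otherwise rank above E, the subordination swaps them.

B, D, E, C, A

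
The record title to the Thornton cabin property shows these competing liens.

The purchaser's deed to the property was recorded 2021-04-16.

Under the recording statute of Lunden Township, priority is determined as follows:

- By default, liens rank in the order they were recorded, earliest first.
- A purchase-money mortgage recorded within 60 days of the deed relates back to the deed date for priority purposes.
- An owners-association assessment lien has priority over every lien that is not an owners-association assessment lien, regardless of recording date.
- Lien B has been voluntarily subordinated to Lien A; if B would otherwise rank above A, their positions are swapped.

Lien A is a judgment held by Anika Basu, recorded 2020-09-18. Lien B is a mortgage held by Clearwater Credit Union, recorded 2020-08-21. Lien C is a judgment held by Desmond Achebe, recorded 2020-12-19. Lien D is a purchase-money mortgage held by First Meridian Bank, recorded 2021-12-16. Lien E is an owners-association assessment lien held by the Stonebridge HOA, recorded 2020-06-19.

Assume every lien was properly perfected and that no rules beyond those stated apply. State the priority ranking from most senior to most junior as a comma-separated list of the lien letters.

E, A, B, C, D

Adjusting effective dates: D was recorded 244 days after the deed — beyond 60 days — so no relation-back applies.
As an owners-association assessment lien, E is senior to every other lien.
Ordering the rest by effective date: B (2020-08-21), A (2020-09-18), C (2020-12-19), D (2021-12-16).
The subordination applies — B was senior to A — so B and A swap.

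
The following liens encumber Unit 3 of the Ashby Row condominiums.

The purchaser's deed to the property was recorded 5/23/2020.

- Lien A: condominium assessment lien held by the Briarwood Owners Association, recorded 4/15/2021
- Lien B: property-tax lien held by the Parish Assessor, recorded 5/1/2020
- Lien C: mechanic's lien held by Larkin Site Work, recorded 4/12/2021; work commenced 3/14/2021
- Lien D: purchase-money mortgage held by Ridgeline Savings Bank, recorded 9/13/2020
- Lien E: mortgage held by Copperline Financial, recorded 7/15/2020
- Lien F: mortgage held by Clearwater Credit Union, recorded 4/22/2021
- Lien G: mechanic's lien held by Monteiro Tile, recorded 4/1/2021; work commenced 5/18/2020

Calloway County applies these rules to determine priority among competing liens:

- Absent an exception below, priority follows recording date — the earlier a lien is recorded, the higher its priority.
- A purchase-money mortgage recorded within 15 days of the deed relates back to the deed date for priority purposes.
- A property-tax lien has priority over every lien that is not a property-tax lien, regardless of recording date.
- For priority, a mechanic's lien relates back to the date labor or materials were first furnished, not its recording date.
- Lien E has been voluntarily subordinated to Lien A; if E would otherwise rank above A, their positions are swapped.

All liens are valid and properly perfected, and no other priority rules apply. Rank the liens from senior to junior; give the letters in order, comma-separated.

B, G, A, D, C, E, F

Effective dates after the stated exceptions: C is treated as recorded 3/14/2021, the work-commencement date; D was recorded 113 days after the deed, outside the 15-day window, so it keeps its recording date; G's effective date is 5/18/2020, when work began.
B is a property-tax lien and takes priority over every other lien.
Ordering the rest by effective date: G (5/18/2020), E (7/15/2020), D (9/13/2020), C (3/14/2021), A (4/15/2021), F (4/22/2021).
E would otherwise be senior to A, so under the subordination agreement E and A exchange positions.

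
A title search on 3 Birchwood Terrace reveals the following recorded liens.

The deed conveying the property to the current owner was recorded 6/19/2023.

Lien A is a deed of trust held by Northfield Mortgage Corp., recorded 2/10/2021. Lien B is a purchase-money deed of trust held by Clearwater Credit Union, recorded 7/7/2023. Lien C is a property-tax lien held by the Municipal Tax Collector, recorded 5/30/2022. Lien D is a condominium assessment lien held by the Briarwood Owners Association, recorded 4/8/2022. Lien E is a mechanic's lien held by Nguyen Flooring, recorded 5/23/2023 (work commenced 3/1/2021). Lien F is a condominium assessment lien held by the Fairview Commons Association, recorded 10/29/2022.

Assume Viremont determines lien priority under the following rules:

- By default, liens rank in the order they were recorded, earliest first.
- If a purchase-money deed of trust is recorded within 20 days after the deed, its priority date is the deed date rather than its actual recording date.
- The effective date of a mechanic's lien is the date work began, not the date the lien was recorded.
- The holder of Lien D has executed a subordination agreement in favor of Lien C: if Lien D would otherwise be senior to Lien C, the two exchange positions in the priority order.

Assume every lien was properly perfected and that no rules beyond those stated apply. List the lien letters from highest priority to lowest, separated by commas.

Effective dates: B's effective date is the deed date, 6/19/2023; E's effective date is 3/1/2021, when work began.
By effective date, earliest first: A (2/10/2021), E (3/1/2021), D (4/8/2022), C (5/30/2022), F (10/29/2022), B (6/19/2023).
Because D would otherwise rank above C, the subordination swaps them.

A, E, C, D, F, B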